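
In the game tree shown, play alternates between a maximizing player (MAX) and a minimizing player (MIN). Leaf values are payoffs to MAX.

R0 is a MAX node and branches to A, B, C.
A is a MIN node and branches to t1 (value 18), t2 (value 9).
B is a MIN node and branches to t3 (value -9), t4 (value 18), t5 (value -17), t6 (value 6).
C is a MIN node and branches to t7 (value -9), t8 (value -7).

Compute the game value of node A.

A (MIN): min(18, 9) = 9

9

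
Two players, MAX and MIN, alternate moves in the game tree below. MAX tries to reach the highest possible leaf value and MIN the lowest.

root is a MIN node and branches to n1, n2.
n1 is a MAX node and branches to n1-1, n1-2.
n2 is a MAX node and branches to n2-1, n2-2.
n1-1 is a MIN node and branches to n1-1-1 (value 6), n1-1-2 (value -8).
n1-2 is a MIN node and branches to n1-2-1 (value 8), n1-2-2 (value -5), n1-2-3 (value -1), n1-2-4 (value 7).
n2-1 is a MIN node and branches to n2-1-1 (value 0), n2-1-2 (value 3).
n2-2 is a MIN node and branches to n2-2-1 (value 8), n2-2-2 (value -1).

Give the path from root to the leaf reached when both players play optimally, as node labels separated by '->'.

n1-1 (MIN): min(6, -8) = -8
n1-2 (MIN): min(8, -5, -1, 7) = -5
n1 (MAX): max(-8, -5) = -5
n2-1 (MIN): min(0, 3) = 0
n2-2 (MIN): min(8, -1) = -1
n2 (MAX): max(0, -1) = 0
root (MIN): min(-5, 0) = -5
At root, MIN picks n1 (lowest: -5).
At n1, MAX picks n1-2 (highest: -5).
At n1-2, MIN picks n1-2-2 (lowest: -5).
Terminal value -5.

root -> n1 -> n1-2 -> n1-2-2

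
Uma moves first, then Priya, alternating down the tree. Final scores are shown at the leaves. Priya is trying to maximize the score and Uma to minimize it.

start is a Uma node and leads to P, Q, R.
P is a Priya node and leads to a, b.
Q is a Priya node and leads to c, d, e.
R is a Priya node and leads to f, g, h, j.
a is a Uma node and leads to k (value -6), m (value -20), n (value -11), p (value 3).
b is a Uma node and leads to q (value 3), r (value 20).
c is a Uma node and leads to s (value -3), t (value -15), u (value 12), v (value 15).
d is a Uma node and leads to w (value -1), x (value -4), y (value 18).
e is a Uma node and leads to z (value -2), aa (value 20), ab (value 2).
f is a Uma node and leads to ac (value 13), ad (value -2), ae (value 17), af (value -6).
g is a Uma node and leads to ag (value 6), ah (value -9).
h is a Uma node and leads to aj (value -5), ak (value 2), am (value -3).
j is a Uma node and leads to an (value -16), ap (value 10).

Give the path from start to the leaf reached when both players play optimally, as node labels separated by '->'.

start -> R -> h -> aj

a (Uma): min(-6, -20, -11, 3) = -20
b (Uma): min(3, 20) = 3
P (Priya): max(-20, 3) = 3
c (Uma): min(-3, -15, 12, 15) = -15
d (Uma): min(-1, -4, 18) = -4
e (Uma): min(-2, 20, 2) = -2
Q (Priya): max(-15, -4, -2) = -2
f (Uma): min(13, -2, 17, -6) = -6
g (Uma): min(6, -9) = -9
h (Uma): min(-5, 2, -3) = -5
j (Uma): min(-16, 10) = -16
R (Priya): max(-6, -9, -5, -16) = -5
start (Uma): min(3, -2, -5) = -5
At start, Uma picks R (lowest: -5).
At R, Priya picks h (highest: -5).
At h, Uma picks aj (lowest: -5).
Terminal value -5.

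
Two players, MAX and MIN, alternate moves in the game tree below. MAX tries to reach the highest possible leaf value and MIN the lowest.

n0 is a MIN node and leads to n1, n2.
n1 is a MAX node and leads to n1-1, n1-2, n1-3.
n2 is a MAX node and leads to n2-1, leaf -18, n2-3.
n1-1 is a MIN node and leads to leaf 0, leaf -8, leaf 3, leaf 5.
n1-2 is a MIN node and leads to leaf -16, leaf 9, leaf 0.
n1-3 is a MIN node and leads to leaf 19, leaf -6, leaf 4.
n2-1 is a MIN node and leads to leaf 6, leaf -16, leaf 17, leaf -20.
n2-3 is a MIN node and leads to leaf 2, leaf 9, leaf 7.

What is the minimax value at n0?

-6

n1-1 (MIN): min(0, -8, 3, 5) = -8
n1-2 (MIN): min(-16, 9, 0) = -16
n1-3 (MIN): min(19, -6, 4) = -6
n1 (MAX): max(-8, -16, -6) = -6
n2-1 (MIN): min(6, -16, 17, -20) = -20
n2-3 (MIN): min(2, 9, 7) = 2
n2 (MAX): max(-20, -18, 2) = 2
n0 (MIN): min(-6, 2) = -6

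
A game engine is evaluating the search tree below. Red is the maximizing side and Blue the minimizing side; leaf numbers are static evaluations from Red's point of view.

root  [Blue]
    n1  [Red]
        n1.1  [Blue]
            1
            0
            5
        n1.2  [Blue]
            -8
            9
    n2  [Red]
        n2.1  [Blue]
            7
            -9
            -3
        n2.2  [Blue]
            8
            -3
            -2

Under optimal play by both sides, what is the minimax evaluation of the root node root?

-3

n1.1 (Blue): min(1, 0, 5) = 0
n1.2 (Blue): min(-8, 9) = -8
n1 (Red): max(0, -8) = 0
n2.1 (Blue): min(7, -9, -3) = -9
n2.2 (Blue): min(8, -3, -2) = -3
n2 (Red): max(-9, -3) = -3
root (Blue): min(0, -3) = -3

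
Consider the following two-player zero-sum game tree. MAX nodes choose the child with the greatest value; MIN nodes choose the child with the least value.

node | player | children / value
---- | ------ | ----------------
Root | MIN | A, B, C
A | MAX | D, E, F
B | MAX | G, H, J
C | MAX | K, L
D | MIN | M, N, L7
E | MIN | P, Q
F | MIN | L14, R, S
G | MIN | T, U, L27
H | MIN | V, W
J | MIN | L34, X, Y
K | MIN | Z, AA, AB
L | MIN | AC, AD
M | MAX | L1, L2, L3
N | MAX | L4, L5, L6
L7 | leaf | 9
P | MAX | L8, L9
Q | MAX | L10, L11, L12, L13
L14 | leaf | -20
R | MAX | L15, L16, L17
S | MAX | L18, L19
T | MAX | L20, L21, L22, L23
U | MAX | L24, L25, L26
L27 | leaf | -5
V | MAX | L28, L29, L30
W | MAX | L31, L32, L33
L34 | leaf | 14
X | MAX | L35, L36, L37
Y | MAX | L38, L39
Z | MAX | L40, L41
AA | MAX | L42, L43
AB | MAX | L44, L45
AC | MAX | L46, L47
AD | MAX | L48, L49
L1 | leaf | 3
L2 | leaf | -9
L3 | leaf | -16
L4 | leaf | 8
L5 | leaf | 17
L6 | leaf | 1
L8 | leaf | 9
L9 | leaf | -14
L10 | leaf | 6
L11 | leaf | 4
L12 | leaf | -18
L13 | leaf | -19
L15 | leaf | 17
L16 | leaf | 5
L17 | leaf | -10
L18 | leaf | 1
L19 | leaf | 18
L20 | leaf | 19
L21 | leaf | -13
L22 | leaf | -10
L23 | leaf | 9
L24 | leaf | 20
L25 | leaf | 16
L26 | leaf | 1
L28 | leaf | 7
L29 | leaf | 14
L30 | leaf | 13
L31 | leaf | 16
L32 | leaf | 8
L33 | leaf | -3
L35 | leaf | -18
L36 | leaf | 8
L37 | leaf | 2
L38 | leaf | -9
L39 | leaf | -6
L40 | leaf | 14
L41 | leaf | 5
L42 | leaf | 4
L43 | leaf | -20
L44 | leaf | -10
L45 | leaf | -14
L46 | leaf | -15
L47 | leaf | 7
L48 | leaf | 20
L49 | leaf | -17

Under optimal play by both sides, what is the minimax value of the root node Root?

M (MAX): max(3, -9, -16) = 3
N (MAX): max(8, 17, 1) = 17
D (MIN): min(3, 17, 9) = 3
P (MAX): max(9, -14) = 9
Q (MAX): max(6, 4, -18, -19) = 6
E (MIN): min(9, 6) = 6
R (MAX): max(17, 5, -10) = 17
S (MAX): max(1, 18) = 18
F (MIN): min(-20, 17, 18) = -20
A (MAX): max(3, 6, -20) = 6
T (MAX): max(19, -13, -10, 9) = 19
U (MAX): max(20, 16, 1) = 20
G (MIN): min(19, 20, -5) = -5
V (MAX): max(7, 14, 13) = 14
W (MAX): max(16, 8, -3) = 16
H (MIN): min(14, 16) = 14
X (MAX): max(-18, 8, 2) = 8
Y (MAX): max(-9, -6) = -6
J (MIN): min(14, 8, -6) = -6
B (MAX): max(-5, 14, -6) = 14
Z (MAX): max(14, 5) = 14
AA (MAX): max(4, -20) = 4
AB (MAX): max(-10, -14) = -10
K (MIN): min(14, 4, -10) = -10
AC (MAX): max(-15, 7) = 7
AD (MAX): max(20, -17) = 20
L (MIN): min(7, 20) = 7
C (MAX): max(-10, 7) = 7
Root (MIN): min(6, 14, 7) = 6

6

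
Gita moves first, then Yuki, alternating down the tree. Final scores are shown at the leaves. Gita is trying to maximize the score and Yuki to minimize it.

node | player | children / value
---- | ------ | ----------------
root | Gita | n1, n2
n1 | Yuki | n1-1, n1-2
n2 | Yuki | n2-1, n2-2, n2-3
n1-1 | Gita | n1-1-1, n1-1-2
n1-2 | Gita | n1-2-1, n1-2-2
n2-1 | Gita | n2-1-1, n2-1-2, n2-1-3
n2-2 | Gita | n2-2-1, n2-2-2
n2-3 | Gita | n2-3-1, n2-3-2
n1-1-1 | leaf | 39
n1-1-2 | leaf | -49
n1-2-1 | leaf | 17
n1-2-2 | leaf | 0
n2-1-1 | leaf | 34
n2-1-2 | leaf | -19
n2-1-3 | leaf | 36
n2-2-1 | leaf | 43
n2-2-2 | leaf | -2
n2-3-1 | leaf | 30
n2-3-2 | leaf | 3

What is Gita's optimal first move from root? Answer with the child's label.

n2

n1-1 (Gita): max(39, -49) = 39
n1-2 (Gita): max(17, 0) = 17
n1 (Yuki): min(39, 17) = 17
n2-1 (Gita): max(34, -19, 36) = 36
n2-2 (Gita): max(43, -2) = 43
n2-3 (Gita): max(30, 3) = 30
n2 (Yuki): min(36, 43, 30) = 30
root (Gita): max(17, 30) = 30
Gita at root wants the highest of {n1=17, n2=30}, so chooses n2.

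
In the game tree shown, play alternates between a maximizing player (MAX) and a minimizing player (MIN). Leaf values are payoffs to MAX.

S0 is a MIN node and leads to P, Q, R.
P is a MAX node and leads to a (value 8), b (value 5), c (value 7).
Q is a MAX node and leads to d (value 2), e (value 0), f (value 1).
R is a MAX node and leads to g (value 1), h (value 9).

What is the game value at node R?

9

R (MAX): max(1, 9) = 9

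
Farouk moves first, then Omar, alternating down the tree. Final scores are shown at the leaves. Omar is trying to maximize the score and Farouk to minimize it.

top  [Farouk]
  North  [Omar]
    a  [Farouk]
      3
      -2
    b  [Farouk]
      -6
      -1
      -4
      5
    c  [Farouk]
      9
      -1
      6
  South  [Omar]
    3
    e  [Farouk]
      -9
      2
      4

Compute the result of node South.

3

e (Farouk): min(-9, 2, 4) = -9
South (Omar): max(3, -9) = 3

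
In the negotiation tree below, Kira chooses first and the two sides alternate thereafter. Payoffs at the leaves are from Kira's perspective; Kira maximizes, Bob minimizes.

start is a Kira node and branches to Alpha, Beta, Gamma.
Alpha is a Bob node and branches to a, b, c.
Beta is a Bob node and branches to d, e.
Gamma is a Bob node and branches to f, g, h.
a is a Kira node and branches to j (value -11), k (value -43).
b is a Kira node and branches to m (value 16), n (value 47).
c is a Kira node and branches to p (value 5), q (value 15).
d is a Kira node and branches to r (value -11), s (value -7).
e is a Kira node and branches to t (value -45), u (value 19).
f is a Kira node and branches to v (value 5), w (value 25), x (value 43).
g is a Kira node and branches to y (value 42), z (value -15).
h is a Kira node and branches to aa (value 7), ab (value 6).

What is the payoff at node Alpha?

a (Kira): max(-11, -43) = -11
b (Kira): max(16, 47) = 47
c (Kira): max(5, 15) = 15
Alpha (Bob): min(-11, 47, 15) = -11

-11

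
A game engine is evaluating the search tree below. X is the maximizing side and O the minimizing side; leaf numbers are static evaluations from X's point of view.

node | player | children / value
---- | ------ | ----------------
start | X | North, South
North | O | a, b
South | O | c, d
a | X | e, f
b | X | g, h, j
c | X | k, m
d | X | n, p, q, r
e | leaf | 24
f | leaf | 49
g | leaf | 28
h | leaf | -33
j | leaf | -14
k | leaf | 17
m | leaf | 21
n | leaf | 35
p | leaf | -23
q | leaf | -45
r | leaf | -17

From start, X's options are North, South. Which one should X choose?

a (X): max(24, 49) = 49
b (X): max(28, -33, -14) = 28
North (O): min(49, 28) = 28
c (X): max(17, 21) = 21
d (X): max(35, -23, -45, -17) = 35
South (O): min(21, 35) = 21
start (X): max(28, 21) = 28
X at start wants the highest of {North=28, South=21}, so chooses North.

North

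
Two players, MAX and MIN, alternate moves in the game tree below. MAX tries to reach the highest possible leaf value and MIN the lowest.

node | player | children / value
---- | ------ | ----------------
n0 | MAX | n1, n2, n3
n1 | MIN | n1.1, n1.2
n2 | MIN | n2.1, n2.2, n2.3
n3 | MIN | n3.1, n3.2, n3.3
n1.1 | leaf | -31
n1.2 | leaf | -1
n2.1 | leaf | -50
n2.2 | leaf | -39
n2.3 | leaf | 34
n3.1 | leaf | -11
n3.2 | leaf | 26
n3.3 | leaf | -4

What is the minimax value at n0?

n1 (MIN): min(-31, -1) = -31
n2 (MIN): min(-50, -39, 34) = -50
n3 (MIN): min(-11, 26, -4) = -11
n0 (MAX): max(-31, -50, -11) = -11

-11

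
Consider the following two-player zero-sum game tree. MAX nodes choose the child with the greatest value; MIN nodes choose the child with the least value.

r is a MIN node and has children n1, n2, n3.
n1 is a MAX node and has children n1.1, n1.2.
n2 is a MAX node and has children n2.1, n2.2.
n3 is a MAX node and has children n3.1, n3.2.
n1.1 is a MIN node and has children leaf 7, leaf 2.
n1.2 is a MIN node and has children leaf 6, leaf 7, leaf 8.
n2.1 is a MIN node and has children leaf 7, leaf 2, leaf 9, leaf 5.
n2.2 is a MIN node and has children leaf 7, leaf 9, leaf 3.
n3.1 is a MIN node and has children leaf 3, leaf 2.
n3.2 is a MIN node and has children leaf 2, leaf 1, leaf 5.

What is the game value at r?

2

n1.1 (MIN): min(7, 2) = 2
n1.2 (MIN): min(6, 7, 8) = 6
n1 (MAX): max(2, 6) = 6
n2.1 (MIN): min(7, 2, 9, 5) = 2
n2.2 (MIN): min(7, 9, 3) = 3
n2 (MAX): max(2, 3) = 3
n3.1 (MIN): min(3, 2) = 2
n3.2 (MIN): min(2, 1, 5) = 1
n3 (MAX): max(2, 1) = 2
r (MIN): min(6, 3, 2) = 2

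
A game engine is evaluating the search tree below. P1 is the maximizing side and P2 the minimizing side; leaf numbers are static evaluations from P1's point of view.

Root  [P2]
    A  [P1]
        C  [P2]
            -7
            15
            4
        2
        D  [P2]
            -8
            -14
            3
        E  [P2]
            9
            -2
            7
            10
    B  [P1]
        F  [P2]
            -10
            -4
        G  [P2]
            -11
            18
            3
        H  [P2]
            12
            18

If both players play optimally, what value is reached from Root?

C (P2): min(-7, 15, 4) = -7
D (P2): min(-8, -14, 3) = -14
E (P2): min(9, -2, 7, 10) = -2
A (P1): max(-7, 2, -14, -2) = 2
F (P2): min(-10, -4) = -10
G (P2): min(-11, 18, 3) = -11
H (P2): min(12, 18) = 12
B (P1): max(-10, -11, 12) = 12
Root (P2): min(2, 12) = 2

2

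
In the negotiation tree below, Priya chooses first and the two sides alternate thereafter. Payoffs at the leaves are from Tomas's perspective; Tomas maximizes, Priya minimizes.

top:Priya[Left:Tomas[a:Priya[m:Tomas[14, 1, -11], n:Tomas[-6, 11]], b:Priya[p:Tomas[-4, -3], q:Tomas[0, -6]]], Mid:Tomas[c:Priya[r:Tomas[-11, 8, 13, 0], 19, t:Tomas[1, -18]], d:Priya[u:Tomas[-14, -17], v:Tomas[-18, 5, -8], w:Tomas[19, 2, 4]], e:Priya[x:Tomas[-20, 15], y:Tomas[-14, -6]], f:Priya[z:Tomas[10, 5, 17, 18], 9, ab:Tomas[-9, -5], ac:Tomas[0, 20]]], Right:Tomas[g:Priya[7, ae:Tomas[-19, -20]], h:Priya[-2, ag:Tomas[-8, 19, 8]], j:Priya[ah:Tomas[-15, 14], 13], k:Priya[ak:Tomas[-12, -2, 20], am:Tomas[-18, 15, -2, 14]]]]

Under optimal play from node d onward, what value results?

-14

u (Tomas): max(-14, -17) = -14
v (Tomas): max(-18, 5, -8) = 5
w (Tomas): max(19, 2, 4) = 19
d (Priya): min(-14, 5, 19) = -14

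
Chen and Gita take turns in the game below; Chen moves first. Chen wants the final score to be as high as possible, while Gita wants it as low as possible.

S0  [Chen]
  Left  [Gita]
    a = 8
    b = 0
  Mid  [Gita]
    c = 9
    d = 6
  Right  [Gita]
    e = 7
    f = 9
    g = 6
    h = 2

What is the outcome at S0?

6

Left (Gita): min(8, 0) = 0
Mid (Gita): min(9, 6) = 6
Right (Gita): min(7, 9, 6, 2) = 2
S0 (Chen): max(0, 6, 2) = 6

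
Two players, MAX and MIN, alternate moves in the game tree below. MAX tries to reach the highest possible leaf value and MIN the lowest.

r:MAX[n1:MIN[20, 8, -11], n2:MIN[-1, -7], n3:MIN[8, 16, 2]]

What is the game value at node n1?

n1 (MIN): min(20, 8, -11) = -11

-11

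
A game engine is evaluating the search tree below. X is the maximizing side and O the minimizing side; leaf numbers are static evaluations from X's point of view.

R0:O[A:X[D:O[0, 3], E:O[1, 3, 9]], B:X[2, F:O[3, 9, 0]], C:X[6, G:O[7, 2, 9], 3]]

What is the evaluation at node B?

2

F (O): min(3, 9, 0) = 0
B (X): max(2, 0) = 2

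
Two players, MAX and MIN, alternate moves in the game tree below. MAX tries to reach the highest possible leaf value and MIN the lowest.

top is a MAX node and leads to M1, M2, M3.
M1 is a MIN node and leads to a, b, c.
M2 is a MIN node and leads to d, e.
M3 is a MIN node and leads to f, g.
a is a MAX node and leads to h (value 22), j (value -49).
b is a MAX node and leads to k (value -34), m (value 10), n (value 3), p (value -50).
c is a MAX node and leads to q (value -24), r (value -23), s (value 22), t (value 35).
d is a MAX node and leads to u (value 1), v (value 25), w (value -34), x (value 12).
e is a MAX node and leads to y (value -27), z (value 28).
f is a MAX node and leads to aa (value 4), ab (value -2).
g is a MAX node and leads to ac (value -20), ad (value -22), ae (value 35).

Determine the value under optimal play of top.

a (MAX): max(22, -49) = 22
b (MAX): max(-34, 10, 3, -50) = 10
c (MAX): max(-24, -23, 22, 35) = 35
M1 (MIN): min(22, 10, 35) = 10
d (MAX): max(1, 25, -34, 12) = 25
e (MAX): max(-27, 28) = 28
M2 (MIN): min(25, 28) = 25
f (MAX): max(4, -2) = 4
g (MAX): max(-20, -22, 35) = 35
M3 (MIN): min(4, 35) = 4
top (MAX): max(10, 25, 4) = 25

25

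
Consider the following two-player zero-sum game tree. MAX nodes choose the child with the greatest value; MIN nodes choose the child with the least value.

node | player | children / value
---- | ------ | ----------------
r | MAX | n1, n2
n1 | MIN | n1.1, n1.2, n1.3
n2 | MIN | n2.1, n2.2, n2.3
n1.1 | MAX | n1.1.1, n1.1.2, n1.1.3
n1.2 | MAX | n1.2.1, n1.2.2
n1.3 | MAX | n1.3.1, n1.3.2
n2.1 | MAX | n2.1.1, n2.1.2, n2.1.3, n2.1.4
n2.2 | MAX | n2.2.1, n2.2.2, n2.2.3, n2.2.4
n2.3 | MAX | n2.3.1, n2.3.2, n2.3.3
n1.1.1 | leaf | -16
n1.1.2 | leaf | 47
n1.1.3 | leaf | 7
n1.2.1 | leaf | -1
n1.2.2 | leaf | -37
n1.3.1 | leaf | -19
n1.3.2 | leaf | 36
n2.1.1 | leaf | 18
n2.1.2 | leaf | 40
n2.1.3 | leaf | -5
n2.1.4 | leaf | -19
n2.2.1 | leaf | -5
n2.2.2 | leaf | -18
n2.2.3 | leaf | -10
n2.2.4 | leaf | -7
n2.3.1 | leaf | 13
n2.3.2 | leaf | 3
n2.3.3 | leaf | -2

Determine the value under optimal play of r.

-1

n1.1 (MAX): max(-16, 47, 7) = 47
n1.2 (MAX): max(-1, -37) = -1
n1.3 (MAX): max(-19, 36) = 36
n1 (MIN): min(47, -1, 36) = -1
n2.1 (MAX): max(18, 40, -5, -19) = 40
n2.2 (MAX): max(-5, -18, -10, -7) = -5
n2.3 (MAX): max(13, 3, -2) = 13
n2 (MIN): min(40, -5, 13) = -5
r (MAX): max(-1, -5) = -1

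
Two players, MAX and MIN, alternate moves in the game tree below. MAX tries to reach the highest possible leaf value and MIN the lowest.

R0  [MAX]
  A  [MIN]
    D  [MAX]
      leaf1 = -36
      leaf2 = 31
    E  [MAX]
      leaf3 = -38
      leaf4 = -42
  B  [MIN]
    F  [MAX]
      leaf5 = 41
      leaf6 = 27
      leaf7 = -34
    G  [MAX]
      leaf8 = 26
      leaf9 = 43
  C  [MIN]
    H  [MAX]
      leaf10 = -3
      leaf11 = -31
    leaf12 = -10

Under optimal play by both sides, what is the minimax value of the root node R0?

D (MAX): max(-36, 31) = 31
E (MAX): max(-38, -42) = -38
A (MIN): min(31, -38) = -38
F (MAX): max(41, 27, -34) = 41
G (MAX): max(26, 43) = 43
B (MIN): min(41, 43) = 41
H (MAX): max(-3, -31) = -3
C (MIN): min(-3, -10) = -10
R0 (MAX): max(-38, 41, -10) = 41

41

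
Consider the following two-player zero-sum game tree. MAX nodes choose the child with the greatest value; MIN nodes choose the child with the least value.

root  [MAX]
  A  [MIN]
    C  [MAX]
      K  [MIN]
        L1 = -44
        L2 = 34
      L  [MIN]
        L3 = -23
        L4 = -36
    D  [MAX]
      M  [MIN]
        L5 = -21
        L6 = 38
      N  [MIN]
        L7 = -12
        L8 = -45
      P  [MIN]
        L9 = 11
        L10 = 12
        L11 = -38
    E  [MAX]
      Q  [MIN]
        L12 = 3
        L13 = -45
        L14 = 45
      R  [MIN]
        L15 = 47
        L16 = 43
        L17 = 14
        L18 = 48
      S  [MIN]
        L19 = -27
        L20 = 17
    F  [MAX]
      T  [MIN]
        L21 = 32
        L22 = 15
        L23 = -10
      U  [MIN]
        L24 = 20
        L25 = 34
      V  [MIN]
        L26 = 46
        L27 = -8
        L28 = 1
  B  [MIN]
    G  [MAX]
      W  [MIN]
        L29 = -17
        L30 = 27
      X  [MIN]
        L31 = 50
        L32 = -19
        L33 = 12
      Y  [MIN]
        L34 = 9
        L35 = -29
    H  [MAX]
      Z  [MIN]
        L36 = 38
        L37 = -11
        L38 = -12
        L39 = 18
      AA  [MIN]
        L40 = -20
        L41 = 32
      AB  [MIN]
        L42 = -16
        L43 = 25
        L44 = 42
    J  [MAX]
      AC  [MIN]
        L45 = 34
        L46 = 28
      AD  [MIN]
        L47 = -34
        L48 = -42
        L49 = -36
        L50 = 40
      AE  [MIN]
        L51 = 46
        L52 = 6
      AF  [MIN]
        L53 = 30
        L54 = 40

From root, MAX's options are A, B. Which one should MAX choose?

K (MIN): min(-44, 34) = -44
L (MIN): min(-23, -36) = -36
C (MAX): max(-44, -36) = -36
M (MIN): min(-21, 38) = -21
N (MIN): min(-12, -45) = -45
P (MIN): min(11, 12, -38) = -38
D (MAX): max(-21, -45, -38) = -21
Q (MIN): min(3, -45, 45) = -45
R (MIN): min(47, 43, 14, 48) = 14
S (MIN): min(-27, 17) = -27
E (MAX): max(-45, 14, -27) = 14
T (MIN): min(32, 15, -10) = -10
U (MIN): min(20, 34) = 20
V (MIN): min(46, -8, 1) = -8
F (MAX): max(-10, 20, -8) = 20
A (MIN): min(-36, -21, 14, 20) = -36
W (MIN): min(-17, 27) = -17
X (MIN): min(50, -19, 12) = -19
Y (MIN): min(9, -29) = -29
G (MAX): max(-17, -19, -29) = -17
Z (MIN): min(38, -11, -12, 18) = -12
AA (MIN): min(-20, 32) = -20
AB (MIN): min(-16, 25, 42) = -16
H (MAX): max(-12, -20, -16) = -12
AC (MIN): min(34, 28) = 28
AD (MIN): min(-34, -42, -36, 40) = -42
AE (MIN): min(46, 6) = 6
AF (MIN): min(30, 40) = 30
J (MAX): max(28, -42, 6, 30) = 30
B (MIN): min(-17, -12, 30) = -17
root (MAX): max(-36, -17) = -17
MAX at root wants the highest of {A=-36, B=-17}, so chooses B.

B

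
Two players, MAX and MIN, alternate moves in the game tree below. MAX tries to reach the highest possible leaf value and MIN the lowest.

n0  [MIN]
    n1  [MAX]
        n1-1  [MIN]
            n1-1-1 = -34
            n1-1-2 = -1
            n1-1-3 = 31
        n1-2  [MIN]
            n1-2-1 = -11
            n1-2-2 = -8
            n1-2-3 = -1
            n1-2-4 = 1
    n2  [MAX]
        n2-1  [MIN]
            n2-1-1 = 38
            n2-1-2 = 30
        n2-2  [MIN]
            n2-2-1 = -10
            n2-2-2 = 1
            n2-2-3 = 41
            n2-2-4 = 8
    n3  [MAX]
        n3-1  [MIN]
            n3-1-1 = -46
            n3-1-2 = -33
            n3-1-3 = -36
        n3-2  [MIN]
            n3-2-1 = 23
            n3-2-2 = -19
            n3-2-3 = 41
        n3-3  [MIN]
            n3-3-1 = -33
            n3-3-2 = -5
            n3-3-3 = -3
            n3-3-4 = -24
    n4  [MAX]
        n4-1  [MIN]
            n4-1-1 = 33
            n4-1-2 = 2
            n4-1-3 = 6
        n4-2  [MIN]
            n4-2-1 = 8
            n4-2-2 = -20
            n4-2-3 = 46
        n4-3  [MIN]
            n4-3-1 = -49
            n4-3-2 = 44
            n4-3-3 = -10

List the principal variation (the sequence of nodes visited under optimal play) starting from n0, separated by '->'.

n1-1 (MIN): min(-34, -1, 31) = -34
n1-2 (MIN): min(-11, -8, -1, 1) = -11
n1 (MAX): max(-34, -11) = -11
n2-1 (MIN): min(38, 30) = 30
n2-2 (MIN): min(-10, 1, 41, 8) = -10
n2 (MAX): max(30, -10) = 30
n3-1 (MIN): min(-46, -33, -36) = -46
n3-2 (MIN): min(23, -19, 41) = -19
n3-3 (MIN): min(-33, -5, -3, -24) = -33
n3 (MAX): max(-46, -19, -33) = -19
n4-1 (MIN): min(33, 2, 6) = 2
n4-2 (MIN): min(8, -20, 46) = -20
n4-3 (MIN): min(-49, 44, -10) = -49
n4 (MAX): max(2, -20, -49) = 2
n0 (MIN): min(-11, 30, -19, 2) = -19
At n0, MIN picks n3 (lowest: -19).
At n3, MAX picks n3-2 (highest: -19).
At n3-2, MIN picks n3-2-2 (lowest: -19).
Terminal value -19.

n0 -> n3 -> n3-2 -> n3-2-2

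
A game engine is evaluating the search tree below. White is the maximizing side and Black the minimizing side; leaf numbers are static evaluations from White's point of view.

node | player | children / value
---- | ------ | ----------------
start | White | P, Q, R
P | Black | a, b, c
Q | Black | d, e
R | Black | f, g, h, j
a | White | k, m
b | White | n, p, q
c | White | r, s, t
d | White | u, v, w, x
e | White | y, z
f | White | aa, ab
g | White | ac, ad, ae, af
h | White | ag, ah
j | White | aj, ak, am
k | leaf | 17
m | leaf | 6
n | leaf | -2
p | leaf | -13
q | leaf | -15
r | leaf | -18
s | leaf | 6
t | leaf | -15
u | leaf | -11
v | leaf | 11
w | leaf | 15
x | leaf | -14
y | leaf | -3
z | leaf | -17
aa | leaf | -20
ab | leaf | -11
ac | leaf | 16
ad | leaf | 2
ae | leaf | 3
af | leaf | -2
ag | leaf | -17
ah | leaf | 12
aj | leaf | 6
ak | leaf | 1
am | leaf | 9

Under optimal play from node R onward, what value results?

-11

f (White): max(-20, -11) = -11
g (White): max(16, 2, 3, -2) = 16
h (White): max(-17, 12) = 12
j (White): max(6, 1, 9) = 9
R (Black): min(-11, 16, 12, 9) = -11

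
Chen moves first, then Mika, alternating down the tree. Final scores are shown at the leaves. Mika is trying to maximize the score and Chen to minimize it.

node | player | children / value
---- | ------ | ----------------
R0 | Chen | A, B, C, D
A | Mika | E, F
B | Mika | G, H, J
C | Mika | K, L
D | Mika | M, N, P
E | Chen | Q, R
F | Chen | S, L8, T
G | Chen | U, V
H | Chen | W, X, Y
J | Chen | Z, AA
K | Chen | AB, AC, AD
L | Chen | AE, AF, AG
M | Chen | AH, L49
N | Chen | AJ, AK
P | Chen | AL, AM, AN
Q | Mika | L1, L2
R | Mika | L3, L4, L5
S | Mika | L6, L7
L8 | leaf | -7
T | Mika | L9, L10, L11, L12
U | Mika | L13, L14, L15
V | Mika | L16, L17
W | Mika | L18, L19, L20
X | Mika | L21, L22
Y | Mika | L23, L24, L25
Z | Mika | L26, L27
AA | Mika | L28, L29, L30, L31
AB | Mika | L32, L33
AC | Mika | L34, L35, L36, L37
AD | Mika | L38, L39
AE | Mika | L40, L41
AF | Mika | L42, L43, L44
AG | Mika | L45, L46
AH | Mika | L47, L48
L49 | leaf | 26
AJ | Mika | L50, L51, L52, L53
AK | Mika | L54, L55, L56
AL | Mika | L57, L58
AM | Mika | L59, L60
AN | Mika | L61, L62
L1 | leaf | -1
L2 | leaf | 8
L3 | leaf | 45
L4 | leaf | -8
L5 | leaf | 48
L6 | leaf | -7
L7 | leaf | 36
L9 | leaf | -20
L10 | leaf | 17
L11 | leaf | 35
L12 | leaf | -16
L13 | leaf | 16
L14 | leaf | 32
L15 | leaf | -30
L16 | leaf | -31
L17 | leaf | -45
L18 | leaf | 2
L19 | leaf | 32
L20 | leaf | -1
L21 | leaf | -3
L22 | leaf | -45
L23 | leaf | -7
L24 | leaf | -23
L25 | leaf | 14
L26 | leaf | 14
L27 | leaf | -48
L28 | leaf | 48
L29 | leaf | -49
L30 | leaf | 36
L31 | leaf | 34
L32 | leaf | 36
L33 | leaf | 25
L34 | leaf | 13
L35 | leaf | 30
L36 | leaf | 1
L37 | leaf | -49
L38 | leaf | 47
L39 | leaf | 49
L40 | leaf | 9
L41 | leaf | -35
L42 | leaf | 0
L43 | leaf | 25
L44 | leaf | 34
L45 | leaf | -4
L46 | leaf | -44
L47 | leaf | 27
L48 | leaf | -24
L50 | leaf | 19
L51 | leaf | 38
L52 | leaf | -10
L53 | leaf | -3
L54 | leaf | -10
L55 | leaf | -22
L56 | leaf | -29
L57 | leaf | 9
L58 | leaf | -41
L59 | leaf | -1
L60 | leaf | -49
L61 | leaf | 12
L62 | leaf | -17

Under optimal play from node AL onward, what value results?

AL (Mika): max(9, -41) = 9

9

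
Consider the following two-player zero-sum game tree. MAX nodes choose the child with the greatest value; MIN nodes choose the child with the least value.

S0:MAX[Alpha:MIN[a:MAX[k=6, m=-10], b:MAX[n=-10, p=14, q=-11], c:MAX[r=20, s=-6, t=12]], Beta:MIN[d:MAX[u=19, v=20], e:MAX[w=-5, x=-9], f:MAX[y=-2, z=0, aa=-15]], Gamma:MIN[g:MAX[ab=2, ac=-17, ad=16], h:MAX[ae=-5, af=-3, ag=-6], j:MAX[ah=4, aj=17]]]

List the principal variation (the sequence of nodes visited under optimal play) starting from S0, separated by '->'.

a (MAX): max(6, -10) = 6
b (MAX): max(-10, 14, -11) = 14
c (MAX): max(20, -6, 12) = 20
Alpha (MIN): min(6, 14, 20) = 6
d (MAX): max(19, 20) = 20
e (MAX): max(-5, -9) = -5
f (MAX): max(-2, 0, -15) = 0
Beta (MIN): min(20, -5, 0) = -5
g (MAX): max(2, -17, 16) = 16
h (MAX): max(-5, -3, -6) = -3
j (MAX): max(4, 17) = 17
Gamma (MIN): min(16, -3, 17) = -3
S0 (MAX): max(6, -5, -3) = 6
At S0, MAX picks Alpha (highest: 6).
At Alpha, MIN picks a (lowest: 6).
At a, MAX picks k (highest: 6).
Terminal value 6.

S0 -> Alpha -> a -> k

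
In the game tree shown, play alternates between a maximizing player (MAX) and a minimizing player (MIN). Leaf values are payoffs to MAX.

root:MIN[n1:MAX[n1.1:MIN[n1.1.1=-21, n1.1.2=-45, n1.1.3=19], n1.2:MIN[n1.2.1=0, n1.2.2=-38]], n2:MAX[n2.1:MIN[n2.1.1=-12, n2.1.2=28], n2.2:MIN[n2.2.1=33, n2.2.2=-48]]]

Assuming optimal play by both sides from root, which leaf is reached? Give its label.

n1.1 (MIN): min(-21, -45, 19) = -45
n1.2 (MIN): min(0, -38) = -38
n1 (MAX): max(-45, -38) = -38
n2.1 (MIN): min(-12, 28) = -12
n2.2 (MIN): min(33, -48) = -48
n2 (MAX): max(-12, -48) = -12
root (MIN): min(-38, -12) = -38
At root, MIN picks n1 (lowest: -38).
At n1, MAX picks n1.2 (highest: -38).
At n1.2, MIN picks n1.2.2 (lowest: -38).
Terminal value -38.

n1.2.2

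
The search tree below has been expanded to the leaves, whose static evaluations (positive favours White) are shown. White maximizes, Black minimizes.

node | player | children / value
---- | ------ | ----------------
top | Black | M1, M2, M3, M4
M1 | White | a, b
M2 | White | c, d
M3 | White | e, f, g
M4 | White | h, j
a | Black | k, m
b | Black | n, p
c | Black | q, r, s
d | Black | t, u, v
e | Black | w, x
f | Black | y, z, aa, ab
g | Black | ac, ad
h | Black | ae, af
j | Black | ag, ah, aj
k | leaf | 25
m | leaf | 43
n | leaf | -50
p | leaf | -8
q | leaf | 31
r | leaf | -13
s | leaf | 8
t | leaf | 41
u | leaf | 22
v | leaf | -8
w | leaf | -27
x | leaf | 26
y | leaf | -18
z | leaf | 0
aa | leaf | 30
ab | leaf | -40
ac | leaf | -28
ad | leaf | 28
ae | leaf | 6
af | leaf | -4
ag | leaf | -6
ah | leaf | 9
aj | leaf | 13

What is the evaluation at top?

a (Black): min(25, 43) = 25
b (Black): min(-50, -8) = -50
M1 (White): max(25, -50) = 25
c (Black): min(31, -13, 8) = -13
d (Black): min(41, 22, -8) = -8
M2 (White): max(-13, -8) = -8
e (Black): min(-27, 26) = -27
f (Black): min(-18, 0, 30, -40) = -40
g (Black): min(-28, 28) = -28
M3 (White): max(-27, -40, -28) = -27
h (Black): min(6, -4) = -4
j (Black): min(-6, 9, 13) = -6
M4 (White): max(-4, -6) = -4
top (Black): min(25, -8, -27, -4) = -27

-27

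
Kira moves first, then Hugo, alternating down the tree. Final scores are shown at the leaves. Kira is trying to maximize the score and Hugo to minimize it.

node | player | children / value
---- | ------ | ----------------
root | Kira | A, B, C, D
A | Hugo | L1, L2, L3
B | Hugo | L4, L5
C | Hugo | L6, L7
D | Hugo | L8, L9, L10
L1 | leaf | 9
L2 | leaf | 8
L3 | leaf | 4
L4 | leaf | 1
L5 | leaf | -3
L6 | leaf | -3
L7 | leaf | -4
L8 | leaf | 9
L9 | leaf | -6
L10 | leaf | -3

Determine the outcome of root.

4

A (Hugo): min(9, 8, 4) = 4
B (Hugo): min(1, -3) = -3
C (Hugo): min(-3, -4) = -4
D (Hugo): min(9, -6, -3) = -6
root (Kira): max(4, -3, -4, -6) = 4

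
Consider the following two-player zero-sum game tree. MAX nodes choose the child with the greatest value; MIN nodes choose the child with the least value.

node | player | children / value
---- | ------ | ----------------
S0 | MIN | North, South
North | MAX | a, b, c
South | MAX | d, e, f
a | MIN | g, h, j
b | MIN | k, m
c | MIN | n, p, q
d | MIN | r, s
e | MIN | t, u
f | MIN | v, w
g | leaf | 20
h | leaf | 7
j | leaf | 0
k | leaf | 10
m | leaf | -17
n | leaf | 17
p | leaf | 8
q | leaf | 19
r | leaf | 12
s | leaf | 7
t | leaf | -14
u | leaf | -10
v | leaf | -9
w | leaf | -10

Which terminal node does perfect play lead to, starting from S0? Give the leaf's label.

a (MIN): min(20, 7, 0) = 0
b (MIN): min(10, -17) = -17
c (MIN): min(17, 8, 19) = 8
North (MAX): max(0, -17, 8) = 8
d (MIN): min(12, 7) = 7
e (MIN): min(-14, -10) = -14
f (MIN): min(-9, -10) = -10
South (MAX): max(7, -14, -10) = 7
S0 (MIN): min(8, 7) = 7
At S0, MIN picks South (lowest: 7).
At South, MAX picks d (highest: 7).
At d, MIN picks s (lowest: 7).
Terminal value 7.

s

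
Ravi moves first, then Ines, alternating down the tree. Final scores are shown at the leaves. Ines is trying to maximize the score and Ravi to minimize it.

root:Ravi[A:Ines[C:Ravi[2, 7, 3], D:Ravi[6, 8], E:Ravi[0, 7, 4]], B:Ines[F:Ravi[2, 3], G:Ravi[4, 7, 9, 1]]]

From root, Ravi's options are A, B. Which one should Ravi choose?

C (Ravi): min(2, 7, 3) = 2
D (Ravi): min(6, 8) = 6
E (Ravi): min(0, 7, 4) = 0
A (Ines): max(2, 6, 0) = 6
F (Ravi): min(2, 3) = 2
G (Ravi): min(4, 7, 9, 1) = 1
B (Ines): max(2, 1) = 2
root (Ravi): min(6, 2) = 2
Ravi at root wants the lowest of {A=6, B=2}, so chooses B.

B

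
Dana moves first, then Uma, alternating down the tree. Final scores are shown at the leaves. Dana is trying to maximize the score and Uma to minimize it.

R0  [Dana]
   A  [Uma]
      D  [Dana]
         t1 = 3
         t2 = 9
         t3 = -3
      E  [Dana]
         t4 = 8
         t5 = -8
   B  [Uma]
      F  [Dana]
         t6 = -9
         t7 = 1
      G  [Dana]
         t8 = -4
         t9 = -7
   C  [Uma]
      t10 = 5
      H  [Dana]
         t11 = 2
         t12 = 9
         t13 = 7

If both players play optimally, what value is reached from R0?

8

D (Dana): max(3, 9, -3) = 9
E (Dana): max(8, -8) = 8
A (Uma): min(9, 8) = 8
F (Dana): max(-9, 1) = 1
G (Dana): max(-4, -7) = -4
B (Uma): min(1, -4) = -4
H (Dana): max(2, 9, 7) = 9
C (Uma): min(5, 9) = 5
R0 (Dana): max(8, -4, 5) = 8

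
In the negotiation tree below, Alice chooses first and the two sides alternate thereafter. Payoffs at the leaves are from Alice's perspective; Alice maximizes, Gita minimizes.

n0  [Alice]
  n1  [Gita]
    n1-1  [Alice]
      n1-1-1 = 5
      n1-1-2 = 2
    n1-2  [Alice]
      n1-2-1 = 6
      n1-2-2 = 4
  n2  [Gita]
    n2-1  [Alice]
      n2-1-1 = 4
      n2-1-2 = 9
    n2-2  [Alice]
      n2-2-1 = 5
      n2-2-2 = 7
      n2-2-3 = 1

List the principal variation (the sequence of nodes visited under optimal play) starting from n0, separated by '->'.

n0 -> n2 -> n2-2 -> n2-2-2

n1-1 (Alice): max(5, 2) = 5
n1-2 (Alice): max(6, 4) = 6
n1 (Gita): min(5, 6) = 5
n2-1 (Alice): max(4, 9) = 9
n2-2 (Alice): max(5, 7, 1) = 7
n2 (Gita): min(9, 7) = 7
n0 (Alice): max(5, 7) = 7
At n0, Alice picks n2 (highest: 7).
At n2, Gita picks n2-2 (lowest: 7).
At n2-2, Alice picks n2-2-2 (highest: 7).
Terminal value 7.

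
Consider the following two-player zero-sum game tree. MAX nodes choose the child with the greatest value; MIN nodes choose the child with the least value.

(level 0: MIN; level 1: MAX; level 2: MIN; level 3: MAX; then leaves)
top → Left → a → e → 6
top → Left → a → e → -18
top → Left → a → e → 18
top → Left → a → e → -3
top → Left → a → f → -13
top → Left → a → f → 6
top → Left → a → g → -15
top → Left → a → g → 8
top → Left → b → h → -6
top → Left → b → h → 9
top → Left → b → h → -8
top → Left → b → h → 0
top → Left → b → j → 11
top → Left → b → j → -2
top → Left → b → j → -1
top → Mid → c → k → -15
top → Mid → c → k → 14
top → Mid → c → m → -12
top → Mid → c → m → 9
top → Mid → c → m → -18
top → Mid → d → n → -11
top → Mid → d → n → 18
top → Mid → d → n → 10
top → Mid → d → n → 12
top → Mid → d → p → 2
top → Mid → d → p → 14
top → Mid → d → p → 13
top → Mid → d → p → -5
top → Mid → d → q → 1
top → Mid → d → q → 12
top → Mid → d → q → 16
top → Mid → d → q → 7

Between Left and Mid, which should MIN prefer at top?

e (MAX): max(6, -18, 18, -3) = 18
f (MAX): max(-13, 6) = 6
g (MAX): max(-15, 8) = 8
a (MIN): min(18, 6, 8) = 6
h (MAX): max(-6, 9, -8, 0) = 9
j (MAX): max(11, -2, -1) = 11
b (MIN): min(9, 11) = 9
Left (MAX): max(6, 9) = 9
k (MAX): max(-15, 14) = 14
m (MAX): max(-12, 9, -18) = 9
c (MIN): min(14, 9) = 9
n (MAX): max(-11, 18, 10, 12) = 18
p (MAX): max(2, 14, 13, -5) = 14
q (MAX): max(1, 12, 16, 7) = 16
d (MIN): min(18, 14, 16) = 14
Mid (MAX): max(9, 14) = 14
MIN prefers the lower value; Left=9, Mid=14. Left is better since 9 < 14.

Left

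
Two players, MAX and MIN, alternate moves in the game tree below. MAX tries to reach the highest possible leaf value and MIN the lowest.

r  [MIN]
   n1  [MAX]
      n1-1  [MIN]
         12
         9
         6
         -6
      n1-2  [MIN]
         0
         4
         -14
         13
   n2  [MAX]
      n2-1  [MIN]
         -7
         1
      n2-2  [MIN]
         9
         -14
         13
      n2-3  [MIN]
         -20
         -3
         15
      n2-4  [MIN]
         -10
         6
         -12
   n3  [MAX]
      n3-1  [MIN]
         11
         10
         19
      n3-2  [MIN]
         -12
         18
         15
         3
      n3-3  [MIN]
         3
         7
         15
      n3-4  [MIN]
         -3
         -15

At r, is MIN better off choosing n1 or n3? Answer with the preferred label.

n1

n1-1 (MIN): min(12, 9, 6, -6) = -6
n1-2 (MIN): min(0, 4, -14, 13) = -14
n1 (MAX): max(-6, -14) = -6
n3-1 (MIN): min(11, 10, 19) = 10
n3-2 (MIN): min(-12, 18, 15, 3) = -12
n3-3 (MIN): min(3, 7, 15) = 3
n3-4 (MIN): min(-3, -15) = -15
n3 (MAX): max(10, -12, 3, -15) = 10
MIN prefers the lower value; n1=-6, n3=10. n1 is better since -6 < 10.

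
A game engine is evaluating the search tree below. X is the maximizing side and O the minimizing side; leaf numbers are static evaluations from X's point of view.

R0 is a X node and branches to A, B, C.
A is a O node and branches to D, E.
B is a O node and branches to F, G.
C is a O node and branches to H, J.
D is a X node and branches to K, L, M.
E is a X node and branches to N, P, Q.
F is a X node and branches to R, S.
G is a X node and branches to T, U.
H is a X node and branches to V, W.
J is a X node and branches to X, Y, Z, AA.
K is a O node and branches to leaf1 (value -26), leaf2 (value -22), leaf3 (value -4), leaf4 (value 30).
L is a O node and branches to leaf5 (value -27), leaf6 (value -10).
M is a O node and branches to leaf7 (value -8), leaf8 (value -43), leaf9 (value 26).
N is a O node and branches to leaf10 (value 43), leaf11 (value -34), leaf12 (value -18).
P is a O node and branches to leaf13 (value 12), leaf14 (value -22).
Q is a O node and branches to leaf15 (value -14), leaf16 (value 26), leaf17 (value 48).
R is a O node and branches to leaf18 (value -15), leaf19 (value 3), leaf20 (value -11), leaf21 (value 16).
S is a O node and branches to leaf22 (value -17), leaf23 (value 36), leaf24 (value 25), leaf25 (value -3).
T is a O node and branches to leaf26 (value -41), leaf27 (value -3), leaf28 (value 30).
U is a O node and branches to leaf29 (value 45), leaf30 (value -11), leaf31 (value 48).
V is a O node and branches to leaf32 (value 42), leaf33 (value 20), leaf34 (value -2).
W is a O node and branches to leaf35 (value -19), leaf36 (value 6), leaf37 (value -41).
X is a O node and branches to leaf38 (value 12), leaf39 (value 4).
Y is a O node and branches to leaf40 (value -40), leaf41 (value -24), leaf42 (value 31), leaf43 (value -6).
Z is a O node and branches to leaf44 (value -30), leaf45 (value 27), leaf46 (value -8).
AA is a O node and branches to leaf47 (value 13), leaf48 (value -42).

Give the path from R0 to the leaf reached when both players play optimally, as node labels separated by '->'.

K (O): min(-26, -22, -4, 30) = -26
L (O): min(-27, -10) = -27
M (O): min(-8, -43, 26) = -43
D (X): max(-26, -27, -43) = -26
N (O): min(43, -34, -18) = -34
P (O): min(12, -22) = -22
Q (O): min(-14, 26, 48) = -14
E (X): max(-34, -22, -14) = -14
A (O): min(-26, -14) = -26
R (O): min(-15, 3, -11, 16) = -15
S (O): min(-17, 36, 25, -3) = -17
F (X): max(-15, -17) = -15
T (O): min(-41, -3, 30) = -41
U (O): min(45, -11, 48) = -11
G (X): max(-41, -11) = -11
B (O): min(-15, -11) = -15
V (O): min(42, 20, -2) = -2
W (O): min(-19, 6, -41) = -41
H (X): max(-2, -41) = -2
X (O): min(12, 4) = 4
Y (O): min(-40, -24, 31, -6) = -40
Z (O): min(-30, 27, -8) = -30
AA (O): min(13, -42) = -42
J (X): max(4, -40, -30, -42) = 4
C (O): min(-2, 4) = -2
R0 (X): max(-26, -15, -2) = -2
At R0, X picks C (highest: -2).
At C, O picks H (lowest: -2).
At H, X picks V (highest: -2).
At V, O picks leaf34 (lowest: -2).
Terminal value -2.

R0 -> C -> H -> V -> leaf34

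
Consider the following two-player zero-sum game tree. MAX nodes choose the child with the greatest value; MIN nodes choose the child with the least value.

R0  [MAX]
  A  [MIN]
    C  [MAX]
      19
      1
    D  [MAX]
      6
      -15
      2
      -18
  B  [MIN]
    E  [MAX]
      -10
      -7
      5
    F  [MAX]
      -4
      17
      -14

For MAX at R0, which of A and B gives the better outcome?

A

C (MAX): max(19, 1) = 19
D (MAX): max(6, -15, 2, -18) = 6
A (MIN): min(19, 6) = 6
E (MAX): max(-10, -7, 5) = 5
F (MAX): max(-4, 17, -14) = 17
B (MIN): min(5, 17) = 5
MAX prefers the higher value; A=6, B=5. A is better since 6 > 5.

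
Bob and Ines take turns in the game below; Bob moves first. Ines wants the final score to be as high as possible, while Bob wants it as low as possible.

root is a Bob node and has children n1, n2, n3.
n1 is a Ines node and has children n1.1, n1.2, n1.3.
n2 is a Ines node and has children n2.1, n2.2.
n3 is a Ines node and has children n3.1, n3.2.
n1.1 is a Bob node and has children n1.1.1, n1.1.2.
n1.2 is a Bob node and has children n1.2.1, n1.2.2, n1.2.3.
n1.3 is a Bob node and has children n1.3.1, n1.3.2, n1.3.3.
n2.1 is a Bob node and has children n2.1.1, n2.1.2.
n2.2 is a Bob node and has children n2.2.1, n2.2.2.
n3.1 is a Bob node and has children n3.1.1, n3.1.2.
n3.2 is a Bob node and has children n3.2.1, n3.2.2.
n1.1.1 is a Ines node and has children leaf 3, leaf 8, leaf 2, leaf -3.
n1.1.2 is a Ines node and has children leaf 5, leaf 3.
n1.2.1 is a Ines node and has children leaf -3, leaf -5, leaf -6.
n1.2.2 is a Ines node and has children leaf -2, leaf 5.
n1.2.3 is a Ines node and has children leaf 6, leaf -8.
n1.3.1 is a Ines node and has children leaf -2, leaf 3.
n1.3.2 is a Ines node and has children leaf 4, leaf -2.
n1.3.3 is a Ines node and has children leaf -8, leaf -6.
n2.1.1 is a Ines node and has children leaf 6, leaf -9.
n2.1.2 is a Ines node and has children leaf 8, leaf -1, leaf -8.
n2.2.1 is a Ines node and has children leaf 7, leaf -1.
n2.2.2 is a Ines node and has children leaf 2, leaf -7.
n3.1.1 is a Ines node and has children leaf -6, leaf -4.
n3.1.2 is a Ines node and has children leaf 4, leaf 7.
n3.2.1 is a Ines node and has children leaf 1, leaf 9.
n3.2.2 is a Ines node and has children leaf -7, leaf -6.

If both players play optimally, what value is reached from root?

-4

n1.1.1 (Ines): max(3, 8, 2, -3) = 8
n1.1.2 (Ines): max(5, 3) = 5
n1.1 (Bob): min(8, 5) = 5
n1.2.1 (Ines): max(-3, -5, -6) = -3
n1.2.2 (Ines): max(-2, 5) = 5
n1.2.3 (Ines): max(6, -8) = 6
n1.2 (Bob): min(-3, 5, 6) = -3
n1.3.1 (Ines): max(-2, 3) = 3
n1.3.2 (Ines): max(4, -2) = 4
n1.3.3 (Ines): max(-8, -6) = -6
n1.3 (Bob): min(3, 4, -6) = -6
n1 (Ines): max(5, -3, -6) = 5
n2.1.1 (Ines): max(6, -9) = 6
n2.1.2 (Ines): max(8, -1, -8) = 8
n2.1 (Bob): min(6, 8) = 6
n2.2.1 (Ines): max(7, -1) = 7
n2.2.2 (Ines): max(2, -7) = 2
n2.2 (Bob): min(7, 2) = 2
n2 (Ines): max(6, 2) = 6
n3.1.1 (Ines): max(-6, -4) = -4
n3.1.2 (Ines): max(4, 7) = 7
n3.1 (Bob): min(-4, 7) = -4
n3.2.1 (Ines): max(1, 9) = 9
n3.2.2 (Ines): max(-7, -6) = -6
n3.2 (Bob): min(9, -6) = -6
n3 (Ines): max(-4, -6) = -4
root (Bob): min(5, 6, -4) = -4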